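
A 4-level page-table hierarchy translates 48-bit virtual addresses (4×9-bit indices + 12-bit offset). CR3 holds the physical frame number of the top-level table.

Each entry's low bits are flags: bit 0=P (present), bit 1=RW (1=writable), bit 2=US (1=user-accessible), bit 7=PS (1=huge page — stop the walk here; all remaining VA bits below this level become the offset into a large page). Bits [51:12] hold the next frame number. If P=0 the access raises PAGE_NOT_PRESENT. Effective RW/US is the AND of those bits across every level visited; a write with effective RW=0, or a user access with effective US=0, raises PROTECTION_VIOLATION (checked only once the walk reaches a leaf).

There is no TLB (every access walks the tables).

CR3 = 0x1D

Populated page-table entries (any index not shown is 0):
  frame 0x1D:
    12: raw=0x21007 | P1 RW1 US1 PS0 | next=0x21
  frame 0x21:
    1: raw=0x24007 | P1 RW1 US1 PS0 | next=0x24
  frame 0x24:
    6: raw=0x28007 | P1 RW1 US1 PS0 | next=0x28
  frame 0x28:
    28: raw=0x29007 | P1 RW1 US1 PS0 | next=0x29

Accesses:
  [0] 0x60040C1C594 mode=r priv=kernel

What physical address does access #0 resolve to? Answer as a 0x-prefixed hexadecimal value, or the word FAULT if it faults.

Per-access translation:
#0 VA=0x60040C1C594 (r,kernel):
  L0 @0x1D[12] → 0x21007  P=1,RW=1,US=1,PS=0
  L1 @0x21[1] → 0x24007  P=1,RW=1,US=1,PS=0
  L2 @0x24[6] → 0x28007  P=1,RW=1,US=1,PS=0
  L3 @0x28[28] → 0x29007  P=1,RW=1,US=1,PS=0
  → PA=0x29594  (4 entries read)

Access #0 PA: 0x29594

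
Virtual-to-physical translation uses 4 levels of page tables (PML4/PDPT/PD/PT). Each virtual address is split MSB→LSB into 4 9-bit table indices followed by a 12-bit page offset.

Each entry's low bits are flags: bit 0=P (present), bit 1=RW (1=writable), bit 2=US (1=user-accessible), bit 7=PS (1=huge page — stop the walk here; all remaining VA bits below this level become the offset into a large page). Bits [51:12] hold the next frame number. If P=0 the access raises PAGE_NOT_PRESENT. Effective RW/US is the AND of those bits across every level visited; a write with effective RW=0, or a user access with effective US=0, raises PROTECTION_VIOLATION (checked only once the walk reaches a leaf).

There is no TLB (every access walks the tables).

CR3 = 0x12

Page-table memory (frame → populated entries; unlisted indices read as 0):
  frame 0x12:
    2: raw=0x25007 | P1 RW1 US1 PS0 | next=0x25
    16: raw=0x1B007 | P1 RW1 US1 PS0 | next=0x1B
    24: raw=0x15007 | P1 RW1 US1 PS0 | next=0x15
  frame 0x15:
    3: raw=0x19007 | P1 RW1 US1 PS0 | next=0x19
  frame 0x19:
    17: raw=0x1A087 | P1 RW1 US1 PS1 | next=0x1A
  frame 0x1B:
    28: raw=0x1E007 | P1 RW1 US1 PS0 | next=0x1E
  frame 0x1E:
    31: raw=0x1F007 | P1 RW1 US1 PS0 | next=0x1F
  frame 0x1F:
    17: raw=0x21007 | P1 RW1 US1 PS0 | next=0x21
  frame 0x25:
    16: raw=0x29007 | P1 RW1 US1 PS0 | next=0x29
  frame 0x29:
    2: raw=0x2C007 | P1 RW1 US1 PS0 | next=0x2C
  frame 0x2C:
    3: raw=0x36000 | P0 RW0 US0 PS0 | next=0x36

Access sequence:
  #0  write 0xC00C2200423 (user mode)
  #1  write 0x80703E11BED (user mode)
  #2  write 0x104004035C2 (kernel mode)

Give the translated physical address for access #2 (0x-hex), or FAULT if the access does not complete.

Per-access translation:
#0 VA=0xC00C2200423 (w,user):
  L0: frame=0x12 idx=24 entry=0x15007 [P=1 RW=1 US=1 PS=0]
  L1: frame=0x15 idx=3 entry=0x19007 [P=1 RW=1 US=1 PS=0]
  L2: frame=0x19 idx=17 entry=0x1A087 [P=1 RW=1 US=1 PS=1]
  ✓ 0x1A423 (huge @L2)  — 3 lookups
#1 VA=0x80703E11BED (w,user):
  L0: frame=0x12 idx=16 entry=0x1B007 [P=1 RW=1 US=1 PS=0]
  L1: frame=0x1B idx=28 entry=0x1E007 [P=1 RW=1 US=1 PS=0]
  L2: frame=0x1E idx=31 entry=0x1F007 [P=1 RW=1 US=1 PS=0]
  L3: frame=0x1F idx=17 entry=0x21007 [P=1 RW=1 US=1 PS=0]
  ✓ 0x21BED  — 4 lookups
#2 VA=0x104004035C2 (w,kernel):
  L0: frame=0x12 idx=2 entry=0x25007 [P=1 RW=1 US=1 PS=0]
  L1: frame=0x25 idx=16 entry=0x29007 [P=1 RW=1 US=1 PS=0]
  L2: frame=0x29 idx=2 entry=0x2C007 [P=1 RW=1 US=1 PS=0]
  L3: frame=0x2C idx=3 entry=0x36000 [P=0 RW=0 US=0 PS=0]
  ✗ PAGE_NOT_PRESENT  [4 reads]

Access #2 PA: FAULT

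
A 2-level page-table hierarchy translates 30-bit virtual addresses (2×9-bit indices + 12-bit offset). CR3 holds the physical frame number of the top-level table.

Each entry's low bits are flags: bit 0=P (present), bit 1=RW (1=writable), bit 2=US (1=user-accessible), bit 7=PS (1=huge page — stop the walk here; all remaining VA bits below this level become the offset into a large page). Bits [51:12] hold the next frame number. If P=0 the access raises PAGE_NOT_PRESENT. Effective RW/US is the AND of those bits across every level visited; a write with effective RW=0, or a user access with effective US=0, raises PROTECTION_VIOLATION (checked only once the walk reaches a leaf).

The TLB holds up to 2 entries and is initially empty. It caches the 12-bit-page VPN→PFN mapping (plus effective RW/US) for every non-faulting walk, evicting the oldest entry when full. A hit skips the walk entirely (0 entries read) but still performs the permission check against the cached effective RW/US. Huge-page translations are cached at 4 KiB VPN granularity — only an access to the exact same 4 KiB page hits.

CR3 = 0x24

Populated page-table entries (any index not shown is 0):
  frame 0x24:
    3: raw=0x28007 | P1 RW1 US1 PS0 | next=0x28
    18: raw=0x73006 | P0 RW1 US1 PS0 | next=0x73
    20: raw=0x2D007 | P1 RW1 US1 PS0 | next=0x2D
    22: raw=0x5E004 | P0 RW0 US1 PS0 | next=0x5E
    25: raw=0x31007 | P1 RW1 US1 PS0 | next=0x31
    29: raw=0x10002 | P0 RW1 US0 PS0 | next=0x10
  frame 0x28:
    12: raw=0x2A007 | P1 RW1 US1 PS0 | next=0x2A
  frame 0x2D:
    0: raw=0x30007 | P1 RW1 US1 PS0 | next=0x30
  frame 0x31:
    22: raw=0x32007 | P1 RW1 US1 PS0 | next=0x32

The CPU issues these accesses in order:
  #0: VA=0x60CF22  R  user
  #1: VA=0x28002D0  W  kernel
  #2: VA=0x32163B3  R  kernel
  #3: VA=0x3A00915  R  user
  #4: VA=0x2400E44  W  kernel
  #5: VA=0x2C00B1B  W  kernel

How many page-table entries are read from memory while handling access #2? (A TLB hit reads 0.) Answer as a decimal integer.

Walk each access:
#0 VA=0x60CF22 (r,user):
  L0: frame=0x24 idx=3 entry=0x28007 [P=1 RW=1 US=1 PS=0]
  L1: frame=0x28 idx=12 entry=0x2A007 [P=1 RW=1 US=1 PS=0]
  ⇒ phys 0x2AF22  [2 reads]
#1 VA=0x28002D0 (w,kernel):
  L0: frame=0x24 idx=20 entry=0x2D007 [P=1 RW=1 US=1 PS=0]
  L1: frame=0x2D idx=0 entry=0x30007 [P=1 RW=1 US=1 PS=0]
  ⇒ phys 0x302D0  [2 reads]
#2 VA=0x32163B3 (r,kernel):
  L0: frame=0x24 idx=25 entry=0x31007 [P=1 RW=1 US=1 PS=0]
  L1: frame=0x31 idx=22 entry=0x32007 [P=1 RW=1 US=1 PS=0]
  ⇒ phys 0x323B3  [2 reads]
#3 VA=0x3A00915 (r,user):
  L0: frame=0x24 idx=29 entry=0x10002 [P=0 RW=1 US=0 PS=0]
  → PAGE_NOT_PRESENT  (1 entries read)
#4 VA=0x2400E44 (w,kernel):
  L0: frame=0x24 idx=18 entry=0x73006 [P=0 RW=1 US=1 PS=0]
  → PAGE_NOT_PRESENT  (1 entries read)
#5 VA=0x2C00B1B (w,kernel):
  L0: frame=0x24 idx=22 entry=0x5E004 [P=0 RW=0 US=1 PS=0]
  → PAGE_NOT_PRESENT  (1 entries read)

Entries read for #2: 2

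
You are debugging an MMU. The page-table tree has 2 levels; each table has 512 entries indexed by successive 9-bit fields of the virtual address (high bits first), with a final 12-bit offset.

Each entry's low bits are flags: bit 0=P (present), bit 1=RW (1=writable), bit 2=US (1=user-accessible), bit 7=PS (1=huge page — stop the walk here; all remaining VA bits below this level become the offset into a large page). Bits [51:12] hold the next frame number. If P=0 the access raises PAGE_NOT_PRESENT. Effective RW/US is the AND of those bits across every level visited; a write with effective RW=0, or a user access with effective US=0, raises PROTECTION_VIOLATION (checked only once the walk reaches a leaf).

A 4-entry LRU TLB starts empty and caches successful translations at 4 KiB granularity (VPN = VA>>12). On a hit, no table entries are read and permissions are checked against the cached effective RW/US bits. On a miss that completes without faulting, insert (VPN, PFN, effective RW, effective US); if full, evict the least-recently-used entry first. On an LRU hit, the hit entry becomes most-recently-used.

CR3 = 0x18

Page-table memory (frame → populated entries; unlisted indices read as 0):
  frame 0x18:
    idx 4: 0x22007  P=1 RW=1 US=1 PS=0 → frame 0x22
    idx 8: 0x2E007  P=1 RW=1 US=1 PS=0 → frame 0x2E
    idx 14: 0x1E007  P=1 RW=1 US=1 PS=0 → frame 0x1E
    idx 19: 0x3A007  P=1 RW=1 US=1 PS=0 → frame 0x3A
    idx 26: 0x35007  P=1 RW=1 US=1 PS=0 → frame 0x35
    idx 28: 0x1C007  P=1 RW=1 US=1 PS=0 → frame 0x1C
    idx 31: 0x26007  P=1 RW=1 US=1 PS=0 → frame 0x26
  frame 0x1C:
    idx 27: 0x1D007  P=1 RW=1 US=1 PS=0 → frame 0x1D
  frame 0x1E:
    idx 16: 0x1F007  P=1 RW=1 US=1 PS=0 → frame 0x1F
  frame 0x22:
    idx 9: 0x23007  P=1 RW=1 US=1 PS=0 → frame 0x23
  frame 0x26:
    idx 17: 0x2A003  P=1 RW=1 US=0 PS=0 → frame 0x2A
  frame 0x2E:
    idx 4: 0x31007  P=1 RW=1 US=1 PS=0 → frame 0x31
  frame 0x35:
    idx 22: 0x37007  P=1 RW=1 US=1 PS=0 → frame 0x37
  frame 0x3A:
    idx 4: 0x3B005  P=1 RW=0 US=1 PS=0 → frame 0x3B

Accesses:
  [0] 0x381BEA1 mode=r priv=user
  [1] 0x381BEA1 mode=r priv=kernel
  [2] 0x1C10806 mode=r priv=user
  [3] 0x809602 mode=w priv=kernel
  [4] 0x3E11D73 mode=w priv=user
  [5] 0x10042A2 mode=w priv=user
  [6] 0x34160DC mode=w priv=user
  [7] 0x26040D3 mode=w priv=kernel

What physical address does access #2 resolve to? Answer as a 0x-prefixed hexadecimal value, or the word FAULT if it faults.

Trace:
#0 VA=0x381BEA1 (r,user):
  [0] read 0x18 idx=28: raw=0x1C007 flags P=1 W=1 U=1 S=0
  [1] read 0x1C idx=27: raw=0x1D007 flags P=1 W=1 U=1 S=0
  ⇒ phys 0x1DEA1  [2 reads]
#1 VA=0x381BEA1 (r,kernel):
  TLB hit vpn=0x381B → PA=0x1DEA1
#2 VA=0x1C10806 (r,user):
  [0] read 0x18 idx=14: raw=0x1E007 flags P=1 W=1 U=1 S=0
  [1] read 0x1E idx=16: raw=0x1F007 flags P=1 W=1 U=1 S=0
  ⇒ phys 0x1F806  [2 reads]
#3 VA=0x809602 (w,kernel):
  [0] read 0x18 idx=4: raw=0x22007 flags P=1 W=1 U=1 S=0
  [1] read 0x22 idx=9: raw=0x23007 flags P=1 W=1 U=1 S=0
  ⇒ phys 0x23602  [2 reads]
#4 VA=0x3E11D73 (w,user):
  [0] read 0x18 idx=31: raw=0x26007 flags P=1 W=1 U=1 S=0
  [1] read 0x26 idx=17: raw=0x2A003 flags P=1 W=1 U=0 S=0
  → PROTECTION_VIOLATION  (2 entries read)
#5 VA=0x10042A2 (w,user):
  [0] read 0x18 idx=8: raw=0x2E007 flags P=1 W=1 U=1 S=0
  [1] read 0x2E idx=4: raw=0x31007 flags P=1 W=1 U=1 S=0
  ⇒ phys 0x312A2  [2 reads]
#6 VA=0x34160DC (w,user):
  [0] read 0x18 idx=26: raw=0x35007 flags P=1 W=1 U=1 S=0
  [1] read 0x35 idx=22: raw=0x37007 flags P=1 W=1 U=1 S=0
  ⇒ phys 0x370DC  [2 reads]
#7 VA=0x26040D3 (w,kernel):
  [0] read 0x18 idx=19: raw=0x3A007 flags P=1 W=1 U=1 S=0
  [1] read 0x3A idx=4: raw=0x3B005 flags P=1 W=0 U=1 S=0
  → PROTECTION_VIOLATION  (2 entries read)

Access #2 PA: 0x1F806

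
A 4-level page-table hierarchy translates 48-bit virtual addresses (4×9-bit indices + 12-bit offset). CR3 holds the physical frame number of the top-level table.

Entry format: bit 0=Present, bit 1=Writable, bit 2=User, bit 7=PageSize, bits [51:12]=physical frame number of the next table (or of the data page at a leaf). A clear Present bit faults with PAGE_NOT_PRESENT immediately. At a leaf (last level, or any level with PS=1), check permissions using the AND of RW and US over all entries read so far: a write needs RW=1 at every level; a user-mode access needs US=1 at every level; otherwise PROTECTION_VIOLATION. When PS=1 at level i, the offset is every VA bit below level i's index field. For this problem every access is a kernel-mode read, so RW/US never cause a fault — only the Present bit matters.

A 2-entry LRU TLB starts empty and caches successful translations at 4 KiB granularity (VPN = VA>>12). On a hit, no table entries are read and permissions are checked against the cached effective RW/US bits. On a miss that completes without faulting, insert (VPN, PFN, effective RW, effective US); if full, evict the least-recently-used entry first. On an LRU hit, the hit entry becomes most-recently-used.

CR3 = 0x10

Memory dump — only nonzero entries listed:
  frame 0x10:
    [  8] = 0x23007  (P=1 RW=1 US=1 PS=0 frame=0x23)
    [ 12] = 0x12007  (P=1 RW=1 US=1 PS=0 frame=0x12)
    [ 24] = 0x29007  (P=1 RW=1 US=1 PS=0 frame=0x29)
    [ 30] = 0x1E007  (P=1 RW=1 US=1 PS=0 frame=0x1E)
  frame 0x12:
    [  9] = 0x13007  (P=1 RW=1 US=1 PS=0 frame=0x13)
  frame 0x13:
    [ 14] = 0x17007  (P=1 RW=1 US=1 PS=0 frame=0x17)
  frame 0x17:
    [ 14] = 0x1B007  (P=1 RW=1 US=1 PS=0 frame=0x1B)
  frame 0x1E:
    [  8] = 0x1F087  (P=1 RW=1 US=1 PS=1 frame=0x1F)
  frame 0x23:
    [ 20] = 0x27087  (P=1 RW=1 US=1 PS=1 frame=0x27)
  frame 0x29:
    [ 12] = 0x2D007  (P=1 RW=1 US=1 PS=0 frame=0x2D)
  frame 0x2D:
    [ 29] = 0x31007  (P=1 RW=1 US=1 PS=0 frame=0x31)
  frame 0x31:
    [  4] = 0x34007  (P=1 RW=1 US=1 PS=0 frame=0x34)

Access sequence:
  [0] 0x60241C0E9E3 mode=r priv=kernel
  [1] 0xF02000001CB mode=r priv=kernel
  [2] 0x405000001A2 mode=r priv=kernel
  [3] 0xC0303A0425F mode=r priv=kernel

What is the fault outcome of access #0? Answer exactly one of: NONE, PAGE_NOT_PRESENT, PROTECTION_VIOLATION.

Walk each access:
#0 VA=0x60241C0E9E3 (r,kernel):
  L0 @0x10[12] → 0x12007  P=1,RW=1,US=1,PS=0
  L1 @0x12[9] → 0x13007  P=1,RW=1,US=1,PS=0
  L2 @0x13[14] → 0x17007  P=1,RW=1,US=1,PS=0
  L3 @0x17[14] → 0x1B007  P=1,RW=1,US=1,PS=0
  ⇒ phys 0x1B9E3  [4 reads]
#1 VA=0xF02000001CB (r,kernel):
  L0 @0x10[30] → 0x1E007  P=1,RW=1,US=1,PS=0
  L1 @0x1E[8] → 0x1F087  P=1,RW=1,US=1,PS=1
  ⇒ phys 0x1F1CB (huge @L1)  [2 reads]
#2 VA=0x405000001A2 (r,kernel):
  L0 @0x10[8] → 0x23007  P=1,RW=1,US=1,PS=0
  L1 @0x23[20] → 0x27087  P=1,RW=1,US=1,PS=1
  ⇒ phys 0x271A2 (huge @L1)  [2 reads]
#3 VA=0xC0303A0425F (r,kernel):
  L0 @0x10[24] → 0x29007  P=1,RW=1,US=1,PS=0
  L1 @0x29[12] → 0x2D007  P=1,RW=1,US=1,PS=0
  L2 @0x2D[29] → 0x31007  P=1,RW=1,US=1,PS=0
  L3 @0x31[4] → 0x34007  P=1,RW=1,US=1,PS=0
  ⇒ phys 0x3425F  [4 reads]

Access #0 fault: NONE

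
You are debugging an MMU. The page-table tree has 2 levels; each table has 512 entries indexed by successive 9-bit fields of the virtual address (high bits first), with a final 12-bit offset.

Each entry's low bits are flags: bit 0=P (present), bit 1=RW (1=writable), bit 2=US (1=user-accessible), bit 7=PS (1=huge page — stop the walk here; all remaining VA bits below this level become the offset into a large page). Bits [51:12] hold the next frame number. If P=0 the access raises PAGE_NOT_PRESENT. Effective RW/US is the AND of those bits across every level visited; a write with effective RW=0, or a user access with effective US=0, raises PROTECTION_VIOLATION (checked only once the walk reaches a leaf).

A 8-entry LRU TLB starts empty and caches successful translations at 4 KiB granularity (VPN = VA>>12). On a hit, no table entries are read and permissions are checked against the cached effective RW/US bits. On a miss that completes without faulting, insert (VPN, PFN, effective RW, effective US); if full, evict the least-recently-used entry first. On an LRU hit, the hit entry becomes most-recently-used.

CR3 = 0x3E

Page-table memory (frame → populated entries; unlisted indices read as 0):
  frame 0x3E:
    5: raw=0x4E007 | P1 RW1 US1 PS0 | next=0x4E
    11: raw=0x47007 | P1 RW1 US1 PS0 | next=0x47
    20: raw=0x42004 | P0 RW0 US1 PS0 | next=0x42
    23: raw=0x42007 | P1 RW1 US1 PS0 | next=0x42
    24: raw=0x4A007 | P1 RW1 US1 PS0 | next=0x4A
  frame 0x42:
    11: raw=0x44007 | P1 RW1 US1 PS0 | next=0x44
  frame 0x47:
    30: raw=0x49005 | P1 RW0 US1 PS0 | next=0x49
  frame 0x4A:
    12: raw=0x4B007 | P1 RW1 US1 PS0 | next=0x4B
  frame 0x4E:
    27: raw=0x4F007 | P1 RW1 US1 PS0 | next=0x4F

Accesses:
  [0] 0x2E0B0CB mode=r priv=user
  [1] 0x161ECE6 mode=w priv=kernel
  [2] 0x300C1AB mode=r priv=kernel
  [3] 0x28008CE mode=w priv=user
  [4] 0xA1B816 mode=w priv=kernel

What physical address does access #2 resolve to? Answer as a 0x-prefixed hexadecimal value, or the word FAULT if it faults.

Per-access translation:
#0 VA=0x2E0B0CB (r,user):
  lvl0: tbl 0x3E, slot 23 ⇒ 0x42007 (P1/RW1/US1/PS0)
  lvl1: tbl 0x42, slot 11 ⇒ 0x44007 (P1/RW1/US1/PS0)
  → PA=0x440CB  (2 entries read)
#1 VA=0x161ECE6 (w,kernel):
  lvl0: tbl 0x3E, slot 11 ⇒ 0x47007 (P1/RW1/US1/PS0)
  lvl1: tbl 0x47, slot 30 ⇒ 0x49005 (P1/RW0/US1/PS0)
  ✗ PROTECTION_VIOLATION  [2 reads]
#2 VA=0x300C1AB (r,kernel):
  lvl0: tbl 0x3E, slot 24 ⇒ 0x4A007 (P1/RW1/US1/PS0)
  lvl1: tbl 0x4A, slot 12 ⇒ 0x4B007 (P1/RW1/US1/PS0)
  → PA=0x4B1AB  (2 entries read)
#3 VA=0x28008CE (w,user):
  lvl0: tbl 0x3E, slot 20 ⇒ 0x42004 (P0/RW0/US1/PS0)
  ✗ PAGE_NOT_PRESENT  [1 reads]
#4 VA=0xA1B816 (w,kernel):
  lvl0: tbl 0x3E, slot 5 ⇒ 0x4E007 (P1/RW1/US1/PS0)
  lvl1: tbl 0x4E, slot 27 ⇒ 0x4F007 (P1/RW1/US1/PS0)
  → PA=0x4F816  (2 entries read)

Access #2 PA: 0x4B1AB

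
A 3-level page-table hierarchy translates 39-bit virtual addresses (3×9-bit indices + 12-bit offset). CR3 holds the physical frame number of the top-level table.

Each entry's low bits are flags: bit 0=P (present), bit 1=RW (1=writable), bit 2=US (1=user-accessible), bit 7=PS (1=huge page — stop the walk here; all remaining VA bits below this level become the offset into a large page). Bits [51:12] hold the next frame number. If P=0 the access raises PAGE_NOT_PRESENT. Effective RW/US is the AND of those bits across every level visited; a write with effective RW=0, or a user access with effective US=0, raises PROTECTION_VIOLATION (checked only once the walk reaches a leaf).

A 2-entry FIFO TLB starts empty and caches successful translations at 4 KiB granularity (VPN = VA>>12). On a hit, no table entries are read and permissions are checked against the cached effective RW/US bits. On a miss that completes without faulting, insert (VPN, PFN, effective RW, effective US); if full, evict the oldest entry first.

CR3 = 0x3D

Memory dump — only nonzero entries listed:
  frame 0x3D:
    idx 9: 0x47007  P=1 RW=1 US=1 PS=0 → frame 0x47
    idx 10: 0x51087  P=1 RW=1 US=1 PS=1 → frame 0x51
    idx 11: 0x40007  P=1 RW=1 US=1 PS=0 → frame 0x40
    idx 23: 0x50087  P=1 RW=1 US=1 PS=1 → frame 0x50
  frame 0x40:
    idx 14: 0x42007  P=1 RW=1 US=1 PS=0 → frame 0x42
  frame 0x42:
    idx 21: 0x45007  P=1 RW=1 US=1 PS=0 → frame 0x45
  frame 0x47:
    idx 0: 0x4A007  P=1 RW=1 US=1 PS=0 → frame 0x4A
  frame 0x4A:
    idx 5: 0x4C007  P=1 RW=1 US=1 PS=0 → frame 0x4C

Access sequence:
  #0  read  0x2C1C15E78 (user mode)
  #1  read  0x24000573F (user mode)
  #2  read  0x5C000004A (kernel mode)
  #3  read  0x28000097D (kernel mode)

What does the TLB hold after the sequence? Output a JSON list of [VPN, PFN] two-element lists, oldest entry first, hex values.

Trace:
#0 VA=0x2C1C15E78 (r,user):
  lvl0: tbl 0x3D, slot 11 ⇒ 0x40007 (P1/RW1/US1/PS0)
  lvl1: tbl 0x40, slot 14 ⇒ 0x42007 (P1/RW1/US1/PS0)
  lvl2: tbl 0x42, slot 21 ⇒ 0x45007 (P1/RW1/US1/PS0)
  ⇒ phys 0x45E78  [3 reads]
#1 VA=0x24000573F (r,user):
  lvl0: tbl 0x3D, slot 9 ⇒ 0x47007 (P1/RW1/US1/PS0)
  lvl1: tbl 0x47, slot 0 ⇒ 0x4A007 (P1/RW1/US1/PS0)
  lvl2: tbl 0x4A, slot 5 ⇒ 0x4C007 (P1/RW1/US1/PS0)
  ⇒ phys 0x4C73F  [3 reads]
#2 VA=0x5C000004A (r,kernel):
  lvl0: tbl 0x3D, slot 23 ⇒ 0x50087 (P1/RW1/US1/PS1)
  ⇒ phys 0x5004A (huge @L0)  [1 reads]
#3 VA=0x28000097D (r,kernel):
  lvl0: tbl 0x3D, slot 10 ⇒ 0x51087 (P1/RW1/US1/PS1)
  ⇒ phys 0x5197D (huge @L0)  [1 reads]

TLB: [["0x5C0000", "0x50"], ["0x280000", "0x51"]]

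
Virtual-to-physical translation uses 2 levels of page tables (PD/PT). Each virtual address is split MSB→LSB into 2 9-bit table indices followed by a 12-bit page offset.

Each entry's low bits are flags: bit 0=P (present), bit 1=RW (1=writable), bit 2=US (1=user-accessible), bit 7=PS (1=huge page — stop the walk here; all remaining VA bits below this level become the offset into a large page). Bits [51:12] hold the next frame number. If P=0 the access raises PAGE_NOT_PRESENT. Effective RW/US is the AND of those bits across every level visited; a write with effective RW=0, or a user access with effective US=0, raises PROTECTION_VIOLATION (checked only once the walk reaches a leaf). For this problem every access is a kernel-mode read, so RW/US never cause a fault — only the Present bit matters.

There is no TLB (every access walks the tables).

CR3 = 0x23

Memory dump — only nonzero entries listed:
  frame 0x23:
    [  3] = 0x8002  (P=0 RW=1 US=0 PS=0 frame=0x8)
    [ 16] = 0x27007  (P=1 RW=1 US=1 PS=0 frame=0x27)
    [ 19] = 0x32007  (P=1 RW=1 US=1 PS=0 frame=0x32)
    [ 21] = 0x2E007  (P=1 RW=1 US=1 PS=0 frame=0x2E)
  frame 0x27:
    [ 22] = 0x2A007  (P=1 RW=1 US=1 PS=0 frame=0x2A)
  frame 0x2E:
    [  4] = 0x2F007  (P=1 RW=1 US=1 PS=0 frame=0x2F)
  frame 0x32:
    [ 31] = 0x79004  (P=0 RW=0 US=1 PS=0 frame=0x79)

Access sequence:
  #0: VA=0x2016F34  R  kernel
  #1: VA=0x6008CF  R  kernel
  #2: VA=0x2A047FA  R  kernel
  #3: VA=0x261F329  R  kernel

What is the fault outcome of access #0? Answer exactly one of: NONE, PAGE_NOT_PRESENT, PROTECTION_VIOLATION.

Per-access translation:
#0 VA=0x2016F34 (r,kernel):
  [0] read 0x23 idx=16: raw=0x27007 flags P=1 W=1 U=1 S=0
  [1] read 0x27 idx=22: raw=0x2A007 flags P=1 W=1 U=1 S=0
  ✓ 0x2AF34  — 2 lookups
#1 VA=0x6008CF (r,kernel):
  [0] read 0x23 idx=3: raw=0x8002 flags P=0 W=1 U=0 S=0
  ✗ PAGE_NOT_PRESENT  [1 reads]
#2 VA=0x2A047FA (r,kernel):
  [0] read 0x23 idx=21: raw=0x2E007 flags P=1 W=1 U=1 S=0
  [1] read 0x2E idx=4: raw=0x2F007 flags P=1 W=1 U=1 S=0
  ✓ 0x2F7FA  — 2 lookups
#3 VA=0x261F329 (r,kernel):
  [0] read 0x23 idx=19: raw=0x32007 flags P=1 W=1 U=1 S=0
  [1] read 0x32 idx=31: raw=0x79004 flags P=0 W=0 U=1 S=0
  ✗ PAGE_NOT_PRESENT  [2 reads]

Access #0 fault: NONE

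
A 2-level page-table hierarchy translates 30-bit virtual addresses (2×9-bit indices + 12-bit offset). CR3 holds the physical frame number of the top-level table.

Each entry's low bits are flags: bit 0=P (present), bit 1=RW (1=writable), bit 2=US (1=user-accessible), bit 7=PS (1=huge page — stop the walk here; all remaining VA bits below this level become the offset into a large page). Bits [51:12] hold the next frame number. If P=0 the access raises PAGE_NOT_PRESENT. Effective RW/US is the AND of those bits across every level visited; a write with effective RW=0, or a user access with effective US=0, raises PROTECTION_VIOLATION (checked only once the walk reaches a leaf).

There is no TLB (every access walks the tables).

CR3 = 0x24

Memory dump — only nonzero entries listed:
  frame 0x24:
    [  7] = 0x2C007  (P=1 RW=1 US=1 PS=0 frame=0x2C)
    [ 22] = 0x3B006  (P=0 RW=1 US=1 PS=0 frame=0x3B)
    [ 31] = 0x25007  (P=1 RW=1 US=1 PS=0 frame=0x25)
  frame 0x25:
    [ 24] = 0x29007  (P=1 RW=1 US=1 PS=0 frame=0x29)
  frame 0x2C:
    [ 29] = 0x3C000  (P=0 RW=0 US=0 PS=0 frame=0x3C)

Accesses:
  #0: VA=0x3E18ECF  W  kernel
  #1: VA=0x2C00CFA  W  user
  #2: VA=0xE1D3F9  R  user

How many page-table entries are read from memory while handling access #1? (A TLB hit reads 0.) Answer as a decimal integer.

Trace:
#0 VA=0x3E18ECF (w,kernel):
  lvl0: tbl 0x24, slot 31 ⇒ 0x25007 (P1/RW1/US1/PS0)
  lvl1: tbl 0x25, slot 24 ⇒ 0x29007 (P1/RW1/US1/PS0)
  → PA=0x29ECF  (2 entries read)
#1 VA=0x2C00CFA (w,user):
  lvl0: tbl 0x24, slot 22 ⇒ 0x3B006 (P0/RW1/US1/PS0)
  ⇒ fault: PAGE_NOT_PRESENT  — 1 lookups
#2 VA=0xE1D3F9 (r,user):
  lvl0: tbl 0x24, slot 7 ⇒ 0x2C007 (P1/RW1/US1/PS0)
  lvl1: tbl 0x2C, slot 29 ⇒ 0x3C000 (P0/RW0/US0/PS0)
  ⇒ fault: PAGE_NOT_PRESENT  — 2 lookups

Entries read for #1: 1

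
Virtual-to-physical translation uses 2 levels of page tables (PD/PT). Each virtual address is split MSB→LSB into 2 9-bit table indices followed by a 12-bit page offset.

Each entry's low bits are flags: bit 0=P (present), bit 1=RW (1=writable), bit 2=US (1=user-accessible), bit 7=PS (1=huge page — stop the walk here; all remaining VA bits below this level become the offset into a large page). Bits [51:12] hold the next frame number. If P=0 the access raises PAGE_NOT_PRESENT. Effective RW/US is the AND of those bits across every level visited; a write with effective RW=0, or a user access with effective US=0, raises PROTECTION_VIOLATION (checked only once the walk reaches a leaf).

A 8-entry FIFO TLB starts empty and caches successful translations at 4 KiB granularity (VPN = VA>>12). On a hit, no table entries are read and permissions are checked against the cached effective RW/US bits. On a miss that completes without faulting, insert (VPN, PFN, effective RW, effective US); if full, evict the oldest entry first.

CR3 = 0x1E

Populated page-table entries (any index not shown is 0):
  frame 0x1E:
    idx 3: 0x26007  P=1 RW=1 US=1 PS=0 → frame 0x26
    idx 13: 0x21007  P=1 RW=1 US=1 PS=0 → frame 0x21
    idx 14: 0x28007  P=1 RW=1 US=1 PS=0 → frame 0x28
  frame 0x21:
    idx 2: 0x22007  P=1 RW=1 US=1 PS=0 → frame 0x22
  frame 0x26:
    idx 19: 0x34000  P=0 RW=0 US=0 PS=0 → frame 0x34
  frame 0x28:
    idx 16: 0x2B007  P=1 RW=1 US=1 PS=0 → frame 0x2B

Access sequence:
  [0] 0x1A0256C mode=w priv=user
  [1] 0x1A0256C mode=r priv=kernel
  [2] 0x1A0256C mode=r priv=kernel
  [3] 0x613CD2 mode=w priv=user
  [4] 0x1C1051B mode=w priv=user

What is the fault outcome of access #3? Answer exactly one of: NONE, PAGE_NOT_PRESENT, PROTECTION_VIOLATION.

Per-access translation:
#0 VA=0x1A0256C (w,user):
  L0 @0x1E[13] → 0x21007  P=1,RW=1,US=1,PS=0
  L1 @0x21[2] → 0x22007  P=1,RW=1,US=1,PS=0
  ⇒ phys 0x2256C  [2 reads]
#1 VA=0x1A0256C (r,kernel):
  TLB hit vpn=0x1A02 → PA=0x2256C
#2 VA=0x1A0256C (r,kernel):
  TLB hit vpn=0x1A02 → PA=0x2256C
#3 VA=0x613CD2 (w,user):
  L0 @0x1E[3] → 0x26007  P=1,RW=1,US=1,PS=0
  L1 @0x26[19] → 0x34000  P=0,RW=0,US=0,PS=0
  ⇒ fault: PAGE_NOT_PRESENT  — 2 lookups
#4 VA=0x1C1051B (w,user):
  L0 @0x1E[14] → 0x28007  P=1,RW=1,US=1,PS=0
  L1 @0x28[16] → 0x2B007  P=1,RW=1,US=1,PS=0
  ⇒ phys 0x2B51B  [2 reads]

Access #3 fault: PAGE_NOT_PRESENT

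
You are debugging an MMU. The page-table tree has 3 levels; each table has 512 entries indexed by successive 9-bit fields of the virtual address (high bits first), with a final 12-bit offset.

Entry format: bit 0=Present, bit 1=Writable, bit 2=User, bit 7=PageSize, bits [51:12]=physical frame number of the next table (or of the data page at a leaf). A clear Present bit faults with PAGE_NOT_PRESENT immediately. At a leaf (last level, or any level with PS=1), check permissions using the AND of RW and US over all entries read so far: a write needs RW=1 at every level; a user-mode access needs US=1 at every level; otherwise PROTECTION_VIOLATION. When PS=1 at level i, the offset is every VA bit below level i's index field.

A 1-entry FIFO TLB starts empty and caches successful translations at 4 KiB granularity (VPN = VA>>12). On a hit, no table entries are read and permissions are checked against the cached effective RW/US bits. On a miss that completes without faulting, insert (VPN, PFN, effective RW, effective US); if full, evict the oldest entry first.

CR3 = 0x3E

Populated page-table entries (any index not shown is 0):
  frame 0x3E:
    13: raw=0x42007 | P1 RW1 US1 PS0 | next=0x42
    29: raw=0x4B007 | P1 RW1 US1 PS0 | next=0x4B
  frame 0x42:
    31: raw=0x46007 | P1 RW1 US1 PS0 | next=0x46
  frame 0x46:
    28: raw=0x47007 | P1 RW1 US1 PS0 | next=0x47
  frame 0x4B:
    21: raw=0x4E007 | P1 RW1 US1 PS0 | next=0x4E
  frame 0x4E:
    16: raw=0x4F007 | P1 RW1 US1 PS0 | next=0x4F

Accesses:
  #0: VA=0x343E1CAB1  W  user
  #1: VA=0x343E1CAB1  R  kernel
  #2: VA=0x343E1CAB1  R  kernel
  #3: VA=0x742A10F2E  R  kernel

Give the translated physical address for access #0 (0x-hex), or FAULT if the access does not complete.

Per-access translation:
#0 VA=0x343E1CAB1 (w,user):
  L0 @0x3E[13] → 0x42007  P=1,RW=1,US=1,PS=0
  L1 @0x42[31] → 0x46007  P=1,RW=1,US=1,PS=0
  L2 @0x46[28] → 0x47007  P=1,RW=1,US=1,PS=0
  → PA=0x47AB1  (3 entries read)
#1 VA=0x343E1CAB1 (r,kernel):
  TLB hit vpn=0x343E1C → PA=0x47AB1
#2 VA=0x343E1CAB1 (r,kernel):
  TLB hit vpn=0x343E1C → PA=0x47AB1
#3 VA=0x742A10F2E (r,kernel):
  L0 @0x3E[29] → 0x4B007  P=1,RW=1,US=1,PS=0
  L1 @0x4B[21] → 0x4E007  P=1,RW=1,US=1,PS=0
  L2 @0x4E[16] → 0x4F007  P=1,RW=1,US=1,PS=0
  → PA=0x4FF2E  (3 entries read)

Access #0 PA: 0x47AB1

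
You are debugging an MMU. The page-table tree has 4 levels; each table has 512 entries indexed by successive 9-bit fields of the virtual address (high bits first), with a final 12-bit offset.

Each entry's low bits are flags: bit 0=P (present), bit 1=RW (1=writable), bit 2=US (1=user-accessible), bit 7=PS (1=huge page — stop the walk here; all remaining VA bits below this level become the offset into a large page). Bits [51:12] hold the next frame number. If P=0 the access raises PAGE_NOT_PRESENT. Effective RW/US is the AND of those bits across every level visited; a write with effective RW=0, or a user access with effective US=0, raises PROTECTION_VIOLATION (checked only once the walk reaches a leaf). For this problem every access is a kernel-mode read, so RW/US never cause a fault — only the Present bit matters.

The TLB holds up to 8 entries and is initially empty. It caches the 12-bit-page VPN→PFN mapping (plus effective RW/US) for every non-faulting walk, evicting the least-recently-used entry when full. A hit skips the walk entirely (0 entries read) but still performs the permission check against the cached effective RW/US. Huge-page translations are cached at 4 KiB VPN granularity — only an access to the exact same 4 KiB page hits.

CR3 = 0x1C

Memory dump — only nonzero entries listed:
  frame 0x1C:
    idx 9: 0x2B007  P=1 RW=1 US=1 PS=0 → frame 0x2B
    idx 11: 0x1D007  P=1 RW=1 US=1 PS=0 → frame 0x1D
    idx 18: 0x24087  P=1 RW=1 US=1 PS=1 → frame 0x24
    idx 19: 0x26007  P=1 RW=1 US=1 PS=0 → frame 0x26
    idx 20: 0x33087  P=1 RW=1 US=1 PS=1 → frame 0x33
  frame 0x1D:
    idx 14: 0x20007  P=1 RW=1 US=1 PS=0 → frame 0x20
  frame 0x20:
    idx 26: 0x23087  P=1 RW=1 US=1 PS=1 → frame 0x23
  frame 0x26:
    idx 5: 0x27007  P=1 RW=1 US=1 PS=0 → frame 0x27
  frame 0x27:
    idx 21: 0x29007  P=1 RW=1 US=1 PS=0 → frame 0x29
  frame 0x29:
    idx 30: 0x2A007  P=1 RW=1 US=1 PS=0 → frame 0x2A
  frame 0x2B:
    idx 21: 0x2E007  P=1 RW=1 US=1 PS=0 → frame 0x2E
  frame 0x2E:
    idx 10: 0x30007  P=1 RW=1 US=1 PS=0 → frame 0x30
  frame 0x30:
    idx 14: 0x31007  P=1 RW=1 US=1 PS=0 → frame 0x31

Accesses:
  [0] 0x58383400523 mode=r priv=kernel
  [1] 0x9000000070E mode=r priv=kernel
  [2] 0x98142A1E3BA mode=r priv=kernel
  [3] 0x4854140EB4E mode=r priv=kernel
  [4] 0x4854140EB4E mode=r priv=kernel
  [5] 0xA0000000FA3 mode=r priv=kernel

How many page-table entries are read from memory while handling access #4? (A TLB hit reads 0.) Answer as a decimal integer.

Trace:
#0 VA=0x58383400523 (r,kernel):
  [0] read 0x1C idx=11: raw=0x1D007 flags P=1 W=1 U=1 S=0
  [1] read 0x1D idx=14: raw=0x20007 flags P=1 W=1 U=1 S=0
  [2] read 0x20 idx=26: raw=0x23087 flags P=1 W=1 U=1 S=1
  → PA=0x23523 (huge @L2)  (3 entries read)
#1 VA=0x9000000070E (r,kernel):
  [0] read 0x1C idx=18: raw=0x24087 flags P=1 W=1 U=1 S=1
  → PA=0x2470E (huge @L0)  (1 entries read)
#2 VA=0x98142A1E3BA (r,kernel):
  [0] read 0x1C idx=19: raw=0x26007 flags P=1 W=1 U=1 S=0
  [1] read 0x26 idx=5: raw=0x27007 flags P=1 W=1 U=1 S=0
  [2] read 0x27 idx=21: raw=0x29007 flags P=1 W=1 U=1 S=0
  [3] read 0x29 idx=30: raw=0x2A007 flags P=1 W=1 U=1 S=0
  → PA=0x2A3BA  (4 entries read)
#3 VA=0x4854140EB4E (r,kernel):
  [0] read 0x1C idx=9: raw=0x2B007 flags P=1 W=1 U=1 S=0
  [1] read 0x2B idx=21: raw=0x2E007 flags P=1 W=1 U=1 S=0
  [2] read 0x2E idx=10: raw=0x30007 flags P=1 W=1 U=1 S=0
  [3] read 0x30 idx=14: raw=0x31007 flags P=1 W=1 U=1 S=0
  → PA=0x31B4E  (4 entries read)
#4 VA=0x4854140EB4E (r,kernel):
  TLB hit vpn=0x4854140E → PA=0x31B4E
#5 VA=0xA0000000FA3 (r,kernel):
  [0] read 0x1C idx=20: raw=0x33087 flags P=1 W=1 U=1 S=1
  → PA=0x33FA3 (huge @L0)  (1 entries read)

Entries read for #4: 0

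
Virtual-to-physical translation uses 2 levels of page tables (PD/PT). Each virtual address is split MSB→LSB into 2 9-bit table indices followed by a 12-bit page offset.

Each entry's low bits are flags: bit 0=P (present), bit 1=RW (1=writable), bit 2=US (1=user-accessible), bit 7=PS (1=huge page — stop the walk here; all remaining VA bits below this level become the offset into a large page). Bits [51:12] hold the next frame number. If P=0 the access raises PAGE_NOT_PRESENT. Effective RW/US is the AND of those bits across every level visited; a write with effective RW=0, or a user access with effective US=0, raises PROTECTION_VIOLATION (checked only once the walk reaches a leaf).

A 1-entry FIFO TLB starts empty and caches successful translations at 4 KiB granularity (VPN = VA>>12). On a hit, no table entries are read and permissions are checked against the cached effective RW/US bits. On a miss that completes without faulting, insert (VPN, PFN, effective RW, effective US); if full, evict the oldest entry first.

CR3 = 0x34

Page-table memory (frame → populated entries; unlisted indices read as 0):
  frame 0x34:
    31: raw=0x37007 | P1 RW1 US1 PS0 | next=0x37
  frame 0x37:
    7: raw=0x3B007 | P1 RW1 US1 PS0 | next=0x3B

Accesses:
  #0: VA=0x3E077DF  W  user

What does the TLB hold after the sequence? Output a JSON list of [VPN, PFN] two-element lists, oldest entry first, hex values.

Trace:
#0 VA=0x3E077DF (w,user):
  lvl0: tbl 0x34, slot 31 ⇒ 0x37007 (P1/RW1/US1/PS0)
  lvl1: tbl 0x37, slot 7 ⇒ 0x3B007 (P1/RW1/US1/PS0)
  → PA=0x3B7DF  (2 entries read)

TLB: [["0x3E07", "0x3B"]]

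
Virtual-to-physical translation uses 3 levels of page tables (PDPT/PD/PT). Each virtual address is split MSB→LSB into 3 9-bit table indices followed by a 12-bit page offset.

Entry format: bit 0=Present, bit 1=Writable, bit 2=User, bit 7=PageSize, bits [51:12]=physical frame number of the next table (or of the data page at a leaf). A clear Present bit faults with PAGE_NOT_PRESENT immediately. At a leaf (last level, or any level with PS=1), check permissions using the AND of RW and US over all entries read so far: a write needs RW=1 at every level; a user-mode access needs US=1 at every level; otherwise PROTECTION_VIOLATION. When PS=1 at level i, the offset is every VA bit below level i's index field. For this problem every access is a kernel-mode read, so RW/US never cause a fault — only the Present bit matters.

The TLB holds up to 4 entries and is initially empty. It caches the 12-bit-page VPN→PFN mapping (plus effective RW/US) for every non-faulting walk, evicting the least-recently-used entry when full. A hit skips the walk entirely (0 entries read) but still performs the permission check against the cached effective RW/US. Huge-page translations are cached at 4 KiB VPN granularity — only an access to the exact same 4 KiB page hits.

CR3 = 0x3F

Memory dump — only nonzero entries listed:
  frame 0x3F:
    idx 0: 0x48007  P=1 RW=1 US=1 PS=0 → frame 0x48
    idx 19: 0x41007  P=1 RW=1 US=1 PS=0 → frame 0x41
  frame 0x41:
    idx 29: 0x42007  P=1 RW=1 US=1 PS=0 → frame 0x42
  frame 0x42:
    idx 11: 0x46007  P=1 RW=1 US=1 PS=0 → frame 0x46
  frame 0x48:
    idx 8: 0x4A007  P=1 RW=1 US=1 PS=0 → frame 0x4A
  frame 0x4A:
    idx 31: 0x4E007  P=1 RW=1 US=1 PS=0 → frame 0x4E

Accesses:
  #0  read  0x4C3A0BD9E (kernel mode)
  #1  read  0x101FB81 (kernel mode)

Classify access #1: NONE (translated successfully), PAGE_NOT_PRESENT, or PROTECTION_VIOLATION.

Per-access translation:
#0 VA=0x4C3A0BD9E (r,kernel):
  L0: frame=0x3F idx=19 entry=0x41007 [P=1 RW=1 US=1 PS=0]
  L1: frame=0x41 idx=29 entry=0x42007 [P=1 RW=1 US=1 PS=0]
  L2: frame=0x42 idx=11 entry=0x46007 [P=1 RW=1 US=1 PS=0]
  → PA=0x46D9E  (3 entries read)
#1 VA=0x101FB81 (r,kernel):
  L0: frame=0x3F idx=0 entry=0x48007 [P=1 RW=1 US=1 PS=0]
  L1: frame=0x48 idx=8 entry=0x4A007 [P=1 RW=1 US=1 PS=0]
  L2: frame=0x4A idx=31 entry=0x4E007 [P=1 RW=1 US=1 PS=0]
  → PA=0x4EB81  (3 entries read)

Access #1 fault: NONE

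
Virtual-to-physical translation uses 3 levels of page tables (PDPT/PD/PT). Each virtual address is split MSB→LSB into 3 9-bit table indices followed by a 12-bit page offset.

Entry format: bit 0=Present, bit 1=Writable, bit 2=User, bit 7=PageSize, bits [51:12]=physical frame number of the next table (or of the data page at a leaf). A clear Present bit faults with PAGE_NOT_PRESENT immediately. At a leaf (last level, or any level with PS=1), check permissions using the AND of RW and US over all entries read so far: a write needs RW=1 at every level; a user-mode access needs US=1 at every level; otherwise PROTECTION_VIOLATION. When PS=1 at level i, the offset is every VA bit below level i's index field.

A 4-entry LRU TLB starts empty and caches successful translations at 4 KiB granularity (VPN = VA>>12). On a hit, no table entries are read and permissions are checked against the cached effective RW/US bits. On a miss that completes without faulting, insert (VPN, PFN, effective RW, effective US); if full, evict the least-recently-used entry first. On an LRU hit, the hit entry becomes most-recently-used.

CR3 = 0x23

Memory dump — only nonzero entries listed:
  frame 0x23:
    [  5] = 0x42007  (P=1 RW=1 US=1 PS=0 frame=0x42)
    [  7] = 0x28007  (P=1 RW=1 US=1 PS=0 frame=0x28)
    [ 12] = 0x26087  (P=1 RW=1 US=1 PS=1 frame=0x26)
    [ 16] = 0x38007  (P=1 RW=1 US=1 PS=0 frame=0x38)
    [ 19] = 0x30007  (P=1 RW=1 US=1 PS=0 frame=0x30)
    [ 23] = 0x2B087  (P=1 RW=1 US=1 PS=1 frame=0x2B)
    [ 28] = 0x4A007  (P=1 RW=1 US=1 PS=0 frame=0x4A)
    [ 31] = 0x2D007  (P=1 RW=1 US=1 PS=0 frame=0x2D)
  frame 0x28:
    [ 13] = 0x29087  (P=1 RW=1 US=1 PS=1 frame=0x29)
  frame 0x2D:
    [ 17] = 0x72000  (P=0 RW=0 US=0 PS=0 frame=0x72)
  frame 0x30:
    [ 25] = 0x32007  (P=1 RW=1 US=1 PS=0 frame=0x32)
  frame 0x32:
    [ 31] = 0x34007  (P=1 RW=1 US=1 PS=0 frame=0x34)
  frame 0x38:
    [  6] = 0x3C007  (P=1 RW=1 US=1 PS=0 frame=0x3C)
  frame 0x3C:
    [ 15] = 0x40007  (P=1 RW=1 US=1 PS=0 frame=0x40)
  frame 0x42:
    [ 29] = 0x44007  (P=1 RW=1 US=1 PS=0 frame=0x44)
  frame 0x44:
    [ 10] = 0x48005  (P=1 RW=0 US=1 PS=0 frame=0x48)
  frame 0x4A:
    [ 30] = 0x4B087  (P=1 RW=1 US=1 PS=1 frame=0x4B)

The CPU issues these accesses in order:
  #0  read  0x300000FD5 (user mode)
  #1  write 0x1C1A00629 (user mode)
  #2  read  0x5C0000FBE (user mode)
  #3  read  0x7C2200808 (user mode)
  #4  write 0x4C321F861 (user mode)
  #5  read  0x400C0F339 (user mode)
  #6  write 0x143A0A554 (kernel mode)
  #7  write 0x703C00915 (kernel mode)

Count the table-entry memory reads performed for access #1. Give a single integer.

Per-access translation:
#0 VA=0x300000FD5 (r,user):
  lvl0: tbl 0x23, slot 12 ⇒ 0x26087 (P1/RW1/US1/PS1)
  ⇒ phys 0x26FD5 (huge @L0)  [1 reads]
#1 VA=0x1C1A00629 (w,user):
  lvl0: tbl 0x23, slot 7 ⇒ 0x28007 (P1/RW1/US1/PS0)
  lvl1: tbl 0x28, slot 13 ⇒ 0x29087 (P1/RW1/US1/PS1)
  ⇒ phys 0x29629 (huge @L1)  [2 reads]
#2 VA=0x5C0000FBE (r,user):
  lvl0: tbl 0x23, slot 23 ⇒ 0x2B087 (P1/RW1/US1/PS1)
  ⇒ phys 0x2BFBE (huge @L0)  [1 reads]
#3 VA=0x7C2200808 (r,user):
  lvl0: tbl 0x23, slot 31 ⇒ 0x2D007 (P1/RW1/US1/PS0)
  lvl1: tbl 0x2D, slot 17 ⇒ 0x72000 (P0/RW0/US0/PS0)
  ⇒ fault: PAGE_NOT_PRESENT  — 2 lookups
#4 VA=0x4C321F861 (w,user):
  lvl0: tbl 0x23, slot 19 ⇒ 0x30007 (P1/RW1/US1/PS0)
  lvl1: tbl 0x30, slot 25 ⇒ 0x32007 (P1/RW1/US1/PS0)
  lvl2: tbl 0x32, slot 31 ⇒ 0x34007 (P1/RW1/US1/PS0)
  ⇒ phys 0x34861  [3 reads]
#5 VA=0x400C0F339 (r,user):
  lvl0: tbl 0x23, slot 16 ⇒ 0x38007 (P1/RW1/US1/PS0)
  lvl1: tbl 0x38, slot 6 ⇒ 0x3C007 (P1/RW1/US1/PS0)
  lvl2: tbl 0x3C, slot 15 ⇒ 0x40007 (P1/RW1/US1/PS0)
  ⇒ phys 0x40339  [3 reads]
#6 VA=0x143A0A554 (w,kernel):
  lvl0: tbl 0x23, slot 5 ⇒ 0x42007 (P1/RW1/US1/PS0)
  lvl1: tbl 0x42, slot 29 ⇒ 0x44007 (P1/RW1/US1/PS0)
  lvl2: tbl 0x44, slot 10 ⇒ 0x48005 (P1/RW0/US1/PS0)
  ⇒ fault: PROTECTION_VIOLATION  — 3 lookups
#7 VA=0x703C00915 (w,kernel):
  lvl0: tbl 0x23, slot 28 ⇒ 0x4A007 (P1/RW1/US1/PS0)
  lvl1: tbl 0x4A, slot 30 ⇒ 0x4B087 (P1/RW1/US1/PS1)
  ⇒ phys 0x4B915 (huge @L1)  [2 reads]

Entries read for #1: 2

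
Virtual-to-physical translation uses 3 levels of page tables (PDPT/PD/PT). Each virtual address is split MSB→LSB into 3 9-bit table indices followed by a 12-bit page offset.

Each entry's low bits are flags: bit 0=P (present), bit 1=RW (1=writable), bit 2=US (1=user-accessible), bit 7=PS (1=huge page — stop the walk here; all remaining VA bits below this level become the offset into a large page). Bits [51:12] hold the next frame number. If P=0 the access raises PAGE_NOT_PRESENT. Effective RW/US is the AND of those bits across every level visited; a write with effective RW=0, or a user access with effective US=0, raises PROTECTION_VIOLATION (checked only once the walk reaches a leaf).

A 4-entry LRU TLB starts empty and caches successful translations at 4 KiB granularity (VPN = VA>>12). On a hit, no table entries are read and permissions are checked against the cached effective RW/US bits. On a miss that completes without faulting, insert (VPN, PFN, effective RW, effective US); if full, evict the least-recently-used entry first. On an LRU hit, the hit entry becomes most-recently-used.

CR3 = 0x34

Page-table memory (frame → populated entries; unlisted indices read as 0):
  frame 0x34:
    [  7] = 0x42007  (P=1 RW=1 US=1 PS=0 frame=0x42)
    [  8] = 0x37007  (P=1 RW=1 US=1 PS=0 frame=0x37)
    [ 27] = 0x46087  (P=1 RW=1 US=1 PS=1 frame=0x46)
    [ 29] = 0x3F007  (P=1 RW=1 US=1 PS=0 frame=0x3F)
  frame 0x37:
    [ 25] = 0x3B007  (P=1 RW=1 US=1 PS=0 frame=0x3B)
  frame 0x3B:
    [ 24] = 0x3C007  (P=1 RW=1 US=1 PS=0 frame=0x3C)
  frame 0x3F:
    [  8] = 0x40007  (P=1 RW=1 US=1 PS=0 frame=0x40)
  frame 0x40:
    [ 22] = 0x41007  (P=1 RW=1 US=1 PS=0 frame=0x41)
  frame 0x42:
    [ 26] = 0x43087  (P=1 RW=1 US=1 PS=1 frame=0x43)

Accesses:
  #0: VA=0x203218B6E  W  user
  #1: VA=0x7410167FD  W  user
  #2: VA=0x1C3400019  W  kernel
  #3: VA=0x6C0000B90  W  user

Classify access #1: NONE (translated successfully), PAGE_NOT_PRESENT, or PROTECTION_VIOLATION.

Walk each access:
#0 VA=0x203218B6E (w,user):
  lvl0: tbl 0x34, slot 8 ⇒ 0x37007 (P1/RW1/US1/PS0)
  lvl1: tbl 0x37, slot 25 ⇒ 0x3B007 (P1/RW1/US1/PS0)
  lvl2: tbl 0x3B, slot 24 ⇒ 0x3C007 (P1/RW1/US1/PS0)
  → PA=0x3CB6E  (3 entries read)
#1 VA=0x7410167FD (w,user):
  lvl0: tbl 0x34, slot 29 ⇒ 0x3F007 (P1/RW1/US1/PS0)
  lvl1: tbl 0x3F, slot 8 ⇒ 0x40007 (P1/RW1/US1/PS0)
  lvl2: tbl 0x40, slot 22 ⇒ 0x41007 (P1/RW1/US1/PS0)
  → PA=0x417FD  (3 entries read)
#2 VA=0x1C3400019 (w,kernel):
  lvl0: tbl 0x34, slot 7 ⇒ 0x42007 (P1/RW1/US1/PS0)
  lvl1: tbl 0x42, slot 26 ⇒ 0x43087 (P1/RW1/US1/PS1)
  → PA=0x43019 (huge @L1)  (2 entries read)
#3 VA=0x6C0000B90 (w,user):
  lvl0: tbl 0x34, slot 27 ⇒ 0x46087 (P1/RW1/US1/PS1)
  → PA=0x46B90 (huge @L0)  (1 entries read)

Access #1 fault: NONE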